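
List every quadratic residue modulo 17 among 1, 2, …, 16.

1,2,4,8,9,13,15,16

Square k = 1,…,8 (k and 17−k give the same square):
1²=1, 2²=4, 3²=9, 4²=16, 5²≡8, 6²≡2, 7²≡15, 8²≡13 (mod 17).
So the quadratic residues mod 17 are {1, 2, 4, 8, 9, 13, 15, 16}.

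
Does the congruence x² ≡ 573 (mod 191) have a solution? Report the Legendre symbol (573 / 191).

0

First reduce: 573 ≡ 0 (mod 191).
Top reduces to 0: gcd > 1, so the symbol is 0.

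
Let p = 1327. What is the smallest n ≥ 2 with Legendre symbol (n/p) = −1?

3

(2/1327) = +1, so 2 is a residue.
(3/1327) = −1, so 3 is the smallest positive non-residue mod 1327.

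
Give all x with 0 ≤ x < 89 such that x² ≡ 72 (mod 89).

89 ≡ 1 (mod 4), so we find a root by search.
Trying successive values, 28² = 784 ≡ 72 (mod 89). The other root is 89 − 28 = 61.

28, 61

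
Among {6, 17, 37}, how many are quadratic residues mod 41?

1

(6/41) = -1 → non-residue.
(17/41) = -1 → non-residue.
(37/41) = +1 → QR.
Total quadratic residues among the 3: 1.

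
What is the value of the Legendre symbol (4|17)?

1

Euler's criterion: (4/17) ≡ 4^8 (mod 17).
4^2 ≡ 16 (mod 17)
4^4 ≡ 1 (mod 17)
4^8 ≡ 1 (mod 17)
4^8 = 4^(8) ≡ 1 (mod 17).
Result is 1, so (4/17) = 1.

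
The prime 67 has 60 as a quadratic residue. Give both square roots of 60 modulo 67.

Since 67 ≡ 3 (mod 4), a square root of 60 is 60^((67+1)/4) = 60^17 mod 67.
Repeated squaring: 60^2≡49, 60^4≡56, 60^8≡54, 60^16≡35 (mod 67).
60^17 = 60^(16+1) ≡ 23 (mod 67).
Check: 23² = 529 ≡ 60 (mod 67). The two roots are 23 and 44.

23, 44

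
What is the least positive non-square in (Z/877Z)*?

2

(2/877) = −1, so 2 is the smallest positive non-residue mod 877.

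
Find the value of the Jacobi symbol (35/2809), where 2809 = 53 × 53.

1

Reciprocity: 35 ≡ 3 and 2809 ≡ 1 (mod 4), so (35/2809) = +(2809/35).
Reduce top mod 35: now compute (9/35).
Reciprocity: 9 ≡ 1 and 35 ≡ 3 (mod 4), so (9/35) = +(35/9).
Reduce top mod 9: now compute (8/9).
Pull out 2^3: since 9 ≡ 1 (mod 8), (2/9) = +1, so (2/9)^3 = +1.
Reached (1/9) = 1. Collecting the sign flips along the way, the symbol is +1.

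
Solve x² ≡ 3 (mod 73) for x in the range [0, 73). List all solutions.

73 ≡ 1 (mod 4), so we find a root by search.
Trying successive values, 21² = 441 ≡ 3 (mod 73). The other root is 73 − 21 = 52.

21, 52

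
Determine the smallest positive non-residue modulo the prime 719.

(2/719) = +1, so 2 is a residue.
(3/719) = +1, so 3 is a residue.
(4/719) = +1, so 4 is a residue.
(5/719) = +1, so 5 is a residue.
(6/719) = +1, so 6 is a residue.
(7/719) = +1, so 7 is a residue.
(8/719) = +1, so 8 is a residue.
(9/719) = +1, so 9 is a residue.
(10/719) = +1, so 10 is a residue.
(11/719) = −1, so 11 is the smallest positive non-residue mod 719.

11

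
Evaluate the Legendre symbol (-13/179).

Euler's criterion: (-13/179) ≡ 166^89 (mod 179).
166^2 ≡ 169 (mod 179)
166^4 ≡ 100 (mod 179)
166^8 ≡ 155 (mod 179)
166^16 ≡ 39 (mod 179)
166^32 ≡ 89 (mod 179)
166^64 ≡ 45 (mod 179)
166^89 = 166^(64+16+8+1) ≡ 178 (mod 179).
Result is 178 ≡ −1, so (-13/179) = −1.

-1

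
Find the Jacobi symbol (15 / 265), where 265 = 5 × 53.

Reciprocity: 15 ≡ 3 and 265 ≡ 1 (mod 4), so (15/265) = +(265/15).
Reduce top mod 15: now compute (10/15).
Pull out 2: since 15 ≡ 7 (mod 8), (2/15) = +1.
Reciprocity: 5 ≡ 1 and 15 ≡ 3 (mod 4), so (5/15) = +(15/5).
Reduce top mod 5: now compute (0/5).
Top reduces to 0: gcd > 1, so the symbol is 0.

0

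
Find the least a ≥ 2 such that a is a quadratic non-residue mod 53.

(2/53) = −1, so 2 is the smallest positive non-residue mod 53.

2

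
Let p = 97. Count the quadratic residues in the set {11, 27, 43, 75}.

(11/97) = +1 → QR.
(27/97) = +1 → QR.
(43/97) = +1 → QR.
(75/97) = +1 → QR.
Total quadratic residues among the 4: 4.

4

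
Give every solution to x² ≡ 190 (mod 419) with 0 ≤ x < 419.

Since 419 ≡ 3 (mod 4), a square root of 190 is 190^((419+1)/4) = 190^105 mod 419.
Repeated squaring: 190^2≡66, 190^4≡166, 190^8≡321, 190^16≡386, 190^32≡251, 190^64≡151 (mod 419).
190^105 = 190^(64+32+8+1) ≡ 52 (mod 419).
Check: 52² = 2704 ≡ 190 (mod 419). The two roots are 52 and 367.

52, 367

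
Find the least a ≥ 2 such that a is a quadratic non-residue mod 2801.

3

(2/2801) = +1, so 2 is a residue.
(3/2801) = −1, so 3 is the smallest positive non-residue mod 2801.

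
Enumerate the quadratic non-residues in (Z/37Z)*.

Square k = 1,…,18 (k and 37−k give the same square):
1²=1, 2²=4, 3²=9, 4²=16, 5²=25, 6²=36, 7²≡12, 8²≡27, 9²≡7, 10²≡26, 11²≡10, 12²≡33, 13²≡21, 14²≡11, 15²≡3, 16²≡34, 17²≡30, 18²≡28 (mod 37).
The residues are {1, 3, 4, 7, 9, 10, 11, 12, 16, 21, 25, 26, 27, 28, 30, 33, 34, 36}; the non-residues are the remaining 18 nonzero classes.

2,5,6,8,13,14,15,17,18,19,20,22,23,24,29,31,32,35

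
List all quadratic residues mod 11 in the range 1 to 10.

1 3 4 5 9

Square k = 1,…,5 (k and 11−k give the same square):
1²=1, 2²=4, 3²=9, 4²≡5, 5²≡3 (mod 11).
So the quadratic residues mod 11 are {1, 3, 4, 5, 9}.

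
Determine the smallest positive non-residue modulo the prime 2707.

(2/2707) = −1, so 2 is the smallest positive non-residue mod 2707.

2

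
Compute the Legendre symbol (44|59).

-1

Euler's criterion: (44/59) ≡ 44^29 (mod 59).
44^2 ≡ 48 (mod 59)
44^4 ≡ 3 (mod 59)
44^8 ≡ 9 (mod 59)
44^16 ≡ 22 (mod 59)
44^29 = 44^(16+8+4+1) ≡ 58 (mod 59).
Result is 58 ≡ −1, so (44/59) = −1.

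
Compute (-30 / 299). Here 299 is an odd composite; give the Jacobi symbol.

First reduce: -30 ≡ 269 (mod 299).
Reciprocity: 269 ≡ 1 and 299 ≡ 3 (mod 4), so (269/299) = +(299/269).
Reduce top mod 269: now compute (30/269).
Pull out 2: since 269 ≡ 5 (mod 8), (2/269) = -1.
Reciprocity: 15 ≡ 3 and 269 ≡ 1 (mod 4), so (15/269) = +(269/15).
Reduce top mod 15: now compute (14/15).
Pull out 2: since 15 ≡ 7 (mod 8), (2/15) = +1.
Reciprocity: 7 ≡ 3 and 15 ≡ 3 (mod 4), so (7/15) = −(15/7).
Reduce top mod 7: now compute (1/7).
Reached (1/7) = 1. Collecting the sign flips along the way, the symbol is +1.

1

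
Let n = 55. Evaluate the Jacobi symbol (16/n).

1

Pull out 2^4: since 55 ≡ 7 (mod 8), (2/55) = +1, so (2/55)^4 = +1.
Reached (1/55) = 1. Collecting the sign flips along the way, the symbol is +1.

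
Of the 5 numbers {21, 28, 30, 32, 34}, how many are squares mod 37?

(21/37) = +1 → QR.
(28/37) = +1 → QR.
(30/37) = +1 → QR.
(32/37) = -1 → non-residue.
(34/37) = +1 → QR.
Total quadratic residues among the 5: 4.

4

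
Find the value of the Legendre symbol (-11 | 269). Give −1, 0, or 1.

First reduce: -11 ≡ 258 (mod 269).
Pull out 2: since 269 ≡ 5 (mod 8), (2/269) = -1.
Reciprocity: 129 ≡ 1 and 269 ≡ 1 (mod 4), so (129/269) = +(269/129).
Reduce top mod 129: now compute (11/129).
Reciprocity: 11 ≡ 3 and 129 ≡ 1 (mod 4), so (11/129) = +(129/11).
Reduce top mod 11: now compute (8/11).
Pull out 2^3: since 11 ≡ 3 (mod 8), (2/11) = -1, so (2/11)^3 = -1.
Reached (1/11) = 1. Collecting the sign flips along the way, the symbol is +1.

1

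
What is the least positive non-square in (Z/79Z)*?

3

(2/79) = +1, so 2 is a residue.
(3/79) = −1, so 3 is the smallest positive non-residue mod 79.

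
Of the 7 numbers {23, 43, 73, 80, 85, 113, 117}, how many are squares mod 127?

(23/127) = -1 → non-residue.
(43/127) = -1 → non-residue.
(73/127) = +1 → QR.
(80/127) = -1 → non-residue.
(85/127) = -1 → non-residue.
(113/127) = +1 → QR.
(117/127) = +1 → QR.
Total quadratic residues among the 7: 3.

3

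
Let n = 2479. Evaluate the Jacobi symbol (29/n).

-1

Reciprocity: 29 ≡ 1 and 2479 ≡ 3 (mod 4), so (29/2479) = +(2479/29).
Reduce top mod 29: now compute (14/29).
Pull out 2: since 29 ≡ 5 (mod 8), (2/29) = -1.
Reciprocity: 7 ≡ 3 and 29 ≡ 1 (mod 4), so (7/29) = +(29/7).
Reduce top mod 7: now compute (1/7).
Reached (1/7) = 1. Collecting the sign flips along the way, the symbol is -1.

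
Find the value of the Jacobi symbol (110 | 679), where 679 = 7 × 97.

Pull out 2: since 679 ≡ 7 (mod 8), (2/679) = +1.
Reciprocity: 55 ≡ 3 and 679 ≡ 3 (mod 4), so (55/679) = −(679/55).
Reduce top mod 55: now compute (19/55).
Reciprocity: 19 ≡ 3 and 55 ≡ 3 (mod 4), so (19/55) = −(55/19).
Reduce top mod 19: now compute (17/19).
Reciprocity: 17 ≡ 1 and 19 ≡ 3 (mod 4), so (17/19) = +(19/17).
Reduce top mod 17: now compute (2/17).
Pull out 2: since 17 ≡ 1 (mod 8), (2/17) = +1.
Reached (1/17) = 1. Collecting the sign flips along the way, the symbol is +1.

1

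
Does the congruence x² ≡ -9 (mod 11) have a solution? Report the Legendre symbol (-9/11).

-1

First reduce: -9 ≡ 2 (mod 11).
Pull out 2: since 11 ≡ 3 (mod 8), (2/11) = -1.
Reached (1/11) = 1. Collecting the sign flips along the way, the symbol is -1.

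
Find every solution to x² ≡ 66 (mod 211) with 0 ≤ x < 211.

Since 211 ≡ 3 (mod 4), a square root of 66 is 66^((211+1)/4) = 66^53 mod 211.
Repeated squaring: 66^2≡136, 66^4≡139, 66^8≡120, 66^16≡52, 66^32≡172 (mod 211).
66^53 = 66^(32+16+4+1) ≡ 53 (mod 211).
Check: 53² = 2809 ≡ 66 (mod 211). The two roots are 53 and 158.

53, 158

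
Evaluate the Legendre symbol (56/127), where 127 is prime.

Pull out 2^3: since 127 ≡ 7 (mod 8), (2/127) = +1, so (2/127)^3 = +1.
Reciprocity: 7 ≡ 3 and 127 ≡ 3 (mod 4), so (7/127) = −(127/7).
Reduce top mod 7: now compute (1/7).
Reached (1/7) = 1. Collecting the sign flips along the way, the symbol is -1.

-1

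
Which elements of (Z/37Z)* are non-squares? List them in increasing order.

2, 5, 6, 8, 13, 14, 15, 17, 18, 19, 20, 22, 23, 24, 29, 31, 32, 35

Square k = 1,…,18 (k and 37−k give the same square):
1²=1, 2²=4, 3²=9, 4²=16, 5²=25, 6²=36, 7²≡12, 8²≡27, 9²≡7, 10²≡26, 11²≡10, 12²≡33, 13²≡21, 14²≡11, 15²≡3, 16²≡34, 17²≡30, 18²≡28 (mod 37).
The residues are {1, 3, 4, 7, 9, 10, 11, 12, 16, 21, 25, 26, 27, 28, 30, 33, 34, 36}; the non-residues are the remaining 18 nonzero classes.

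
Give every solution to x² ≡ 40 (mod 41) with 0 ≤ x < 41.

9, 32

41 ≡ 1 (mod 4), so we find a root by search.
Trying successive values, 9² = 81 ≡ 40 (mod 41). The other root is 41 − 9 = 32.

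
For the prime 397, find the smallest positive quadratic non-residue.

(2/397) = −1, so 2 is the smallest positive non-residue mod 397.

2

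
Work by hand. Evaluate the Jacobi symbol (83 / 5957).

1

Reciprocity: 83 ≡ 3 and 5957 ≡ 1 (mod 4), so (83/5957) = +(5957/83).
Reduce top mod 83: now compute (64/83).
Pull out 2^6: since 83 ≡ 3 (mod 8), (2/83) = -1, so (2/83)^6 = +1.
Reached (1/83) = 1. Collecting the sign flips along the way, the symbol is +1.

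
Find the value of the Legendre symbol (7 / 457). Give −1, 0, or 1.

1

Euler's criterion: (7/457) ≡ 7^228 (mod 457).
7^2 ≡ 49 (mod 457)
7^4 ≡ 116 (mod 457)
7^8 ≡ 203 (mod 457)
7^16 ≡ 79 (mod 457)
7^32 ≡ 300 (mod 457)
7^64 ≡ 428 (mod 457)
7^128 ≡ 384 (mod 457)
7^228 = 7^(128+64+32+4) ≡ 1 (mod 457).
Result is 1, so (7/457) = 1.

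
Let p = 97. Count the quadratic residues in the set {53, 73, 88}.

(53/97) = +1 → QR.
(73/97) = +1 → QR.
(88/97) = +1 → QR.
Total quadratic residues among the 3: 3.

3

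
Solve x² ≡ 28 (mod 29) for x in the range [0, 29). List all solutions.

12, 17

29 ≡ 1 (mod 4), so we find a root by search.
Trying successive values, 12² = 144 ≡ 28 (mod 29). The other root is 29 − 12 = 17.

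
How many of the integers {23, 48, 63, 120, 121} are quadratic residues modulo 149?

(23/149) = -1 → non-residue.
(48/149) = -1 → non-residue.
(63/149) = +1 → QR.
(120/149) = +1 → QR.
(121/149) = +1 → QR.
Total quadratic residues among the 5: 3.

3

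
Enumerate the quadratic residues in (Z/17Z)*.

1 2 4 8 9 13 15 16

Square k = 1,…,8 (k and 17−k give the same square):
1²=1, 2²=4, 3²=9, 4²=16, 5²≡8, 6²≡2, 7²≡15, 8²≡13 (mod 17).
So the quadratic residues mod 17 are {1, 2, 4, 8, 9, 13, 15, 16}.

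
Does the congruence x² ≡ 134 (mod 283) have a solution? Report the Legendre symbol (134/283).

Euler's criterion: (134/283) ≡ 134^141 (mod 283).
134^2 ≡ 127 (mod 283)
134^4 ≡ 281 (mod 283)
134^8 ≡ 4 (mod 283)
134^16 ≡ 16 (mod 283)
134^32 ≡ 256 (mod 283)
134^64 ≡ 163 (mod 283)
134^128 ≡ 250 (mod 283)
134^141 = 134^(128+8+4+1) ≡ 1 (mod 283).
Result is 1, so (134/283) = 1.

1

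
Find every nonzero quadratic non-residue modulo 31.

Square k = 1,…,15 (k and 31−k give the same square):
1²=1, 2²=4, 3²=9, 4²=16, 5²=25, 6²≡5, 7²≡18, 8²≡2, 9²≡19, 10²≡7, 11²≡28, 12²≡20, 13²≡14, 14²≡10, 15²≡8 (mod 31).
The residues are {1, 2, 4, 5, 7, 8, 9, 10, 14, 16, 18, 19, 20, 25, 28}; the non-residues are the remaining 15 nonzero classes.

3 6 11 12 13 15 17 21 22 23 24 26 27 29 30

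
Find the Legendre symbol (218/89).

1

Euler's criterion: (218/89) ≡ 40^44 (mod 89).
40^2 ≡ 87 (mod 89)
40^4 ≡ 4 (mod 89)
40^8 ≡ 16 (mod 89)
40^16 ≡ 78 (mod 89)
40^32 ≡ 32 (mod 89)
40^44 = 40^(32+8+4) ≡ 1 (mod 89).
Result is 1, so (218/89) = 1.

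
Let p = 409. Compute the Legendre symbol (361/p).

1

Euler's criterion: (361/409) ≡ 361^204 (mod 409).
361^2 ≡ 259 (mod 409)
361^4 ≡ 5 (mod 409)
361^8 ≡ 25 (mod 409)
361^16 ≡ 216 (mod 409)
361^32 ≡ 30 (mod 409)
361^64 ≡ 82 (mod 409)
361^128 ≡ 180 (mod 409)
361^204 = 361^(128+64+8+4) ≡ 1 (mod 409).
Result is 1, so (361/409) = 1.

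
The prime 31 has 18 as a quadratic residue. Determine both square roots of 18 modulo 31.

Since 31 ≡ 3 (mod 4), a square root of 18 is 18^((31+1)/4) = 18^8 mod 31.
Repeated squaring: 18^2≡14, 18^4≡10, 18^8≡7 (mod 31).
18^8 = 18^(8) ≡ 7 (mod 31).
Check: 7² = 49 ≡ 18 (mod 31). The two roots are 7 and 24.

7, 24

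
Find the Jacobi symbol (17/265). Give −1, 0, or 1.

Reciprocity: 17 ≡ 1 and 265 ≡ 1 (mod 4), so (17/265) = +(265/17).
Reduce top mod 17: now compute (10/17).
Pull out 2: since 17 ≡ 1 (mod 8), (2/17) = +1.
Reciprocity: 5 ≡ 1 and 17 ≡ 1 (mod 4), so (5/17) = +(17/5).
Reduce top mod 5: now compute (2/5).
Pull out 2: since 5 ≡ 5 (mod 8), (2/5) = -1.
Reached (1/5) = 1. Collecting the sign flips along the way, the symbol is -1.

-1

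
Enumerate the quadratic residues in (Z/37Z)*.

1 3 4 7 9 10 11 12 16 21 25 26 27 28 30 33 34 36

Square k = 1,…,18 (k and 37−k give the same square):
1²=1, 2²=4, 3²=9, 4²=16, 5²=25, 6²=36, 7²≡12, 8²≡27, 9²≡7, 10²≡26, 11²≡10, 12²≡33, 13²≡21, 14²≡11, 15²≡3, 16²≡34, 17²≡30, 18²≡28 (mod 37).
So the quadratic residues mod 37 are {1, 3, 4, 7, 9, 10, 11, 12, 16, 21, 25, 26, 27, 28, 30, 33, 34, 36}.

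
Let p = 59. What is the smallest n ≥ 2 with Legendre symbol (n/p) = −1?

2

(2/59) = −1, so 2 is the smallest positive non-residue mod 59.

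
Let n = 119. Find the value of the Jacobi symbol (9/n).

1

Reciprocity: 9 ≡ 1 and 119 ≡ 3 (mod 4), so (9/119) = +(119/9).
Reduce top mod 9: now compute (2/9).
Pull out 2: since 9 ≡ 1 (mod 8), (2/9) = +1.
Reached (1/9) = 1. Collecting the sign flips along the way, the symbol is +1.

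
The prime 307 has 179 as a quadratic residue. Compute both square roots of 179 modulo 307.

57, 250

Since 307 ≡ 3 (mod 4), a square root of 179 is 179^((307+1)/4) = 179^77 mod 307.
Repeated squaring: 179^2≡113, 179^4≡182, 179^8≡275, 179^16≡103, 179^32≡171, 179^64≡76 (mod 307).
179^77 = 179^(64+8+4+1) ≡ 250 (mod 307).
Check: 250² = 62500 ≡ 179 (mod 307). The two roots are 57 and 250.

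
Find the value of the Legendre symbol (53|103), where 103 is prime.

Euler's criterion: (53/103) ≡ 53^51 (mod 103).
53^2 ≡ 28 (mod 103)
53^4 ≡ 63 (mod 103)
53^8 ≡ 55 (mod 103)
53^16 ≡ 38 (mod 103)
53^32 ≡ 2 (mod 103)
53^51 = 53^(32+16+2+1) ≡ 102 (mod 103).
Result is 102 ≡ −1, so (53/103) = −1.

-1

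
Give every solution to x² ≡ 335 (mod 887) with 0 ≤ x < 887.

Since 887 ≡ 3 (mod 4), a square root of 335 is 335^((887+1)/4) = 335^222 mod 887.
Repeated squaring: 335^2≡463, 335^4≡602, 335^8≡508, 335^16≡834, 335^32≡148, 335^64≡616, 335^128≡707 (mod 887).
335^222 = 335^(128+64+16+8+4+2) ≡ 144 (mod 887).
Check: 144² = 20736 ≡ 335 (mod 887). The two roots are 144 and 743.

144, 743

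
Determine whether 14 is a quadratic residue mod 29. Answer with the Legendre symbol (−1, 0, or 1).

Pull out 2: since 29 ≡ 5 (mod 8), (2/29) = -1.
Reciprocity: 7 ≡ 3 and 29 ≡ 1 (mod 4), so (7/29) = +(29/7).
Reduce top mod 7: now compute (1/7).
Reached (1/7) = 1. Collecting the sign flips along the way, the symbol is -1.

-1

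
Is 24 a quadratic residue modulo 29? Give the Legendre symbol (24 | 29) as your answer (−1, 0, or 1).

Euler's criterion: (24/29) ≡ 24^14 (mod 29).
24^2 ≡ 25 (mod 29)
24^4 ≡ 16 (mod 29)
24^8 ≡ 24 (mod 29)
24^14 = 24^(8+4+2) ≡ 1 (mod 29).
Result is 1, so (24/29) = 1.

1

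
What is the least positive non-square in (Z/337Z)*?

5

(2/337) = +1, so 2 is a residue.
(3/337) = +1, so 3 is a residue.
(4/337) = +1, so 4 is a residue.
(5/337) = −1, so 5 is the smallest positive non-residue mod 337.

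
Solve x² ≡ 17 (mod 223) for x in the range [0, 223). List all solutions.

Since 223 ≡ 3 (mod 4), a square root of 17 is 17^((223+1)/4) = 17^56 mod 223.
Repeated squaring: 17^2≡66, 17^4≡119, 17^8≡112, 17^16≡56, 17^32≡14 (mod 223).
17^56 = 17^(32+16+8) ≡ 169 (mod 223).
Check: 169² = 28561 ≡ 17 (mod 223). The two roots are 54 and 169.

54, 169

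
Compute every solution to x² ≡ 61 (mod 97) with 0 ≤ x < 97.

97 ≡ 1 (mod 4), so we find a root by search.
Trying successive values, 35² = 1225 ≡ 61 (mod 97). The other root is 97 − 35 = 62.

35, 62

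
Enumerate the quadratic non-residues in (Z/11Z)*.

Square k = 1,…,5 (k and 11−k give the same square):
1²=1, 2²=4, 3²=9, 4²≡5, 5²≡3 (mod 11).
The residues are {1, 3, 4, 5, 9}; the non-residues are the remaining 5 nonzero classes.

2,6,7,8,10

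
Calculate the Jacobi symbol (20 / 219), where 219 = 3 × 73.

1

Pull out 2^2: since 219 ≡ 3 (mod 8), (2/219) = -1, so (2/219)^2 = +1.
Reciprocity: 5 ≡ 1 and 219 ≡ 3 (mod 4), so (5/219) = +(219/5).
Reduce top mod 5: now compute (4/5).
Pull out 2^2: since 5 ≡ 5 (mod 8), (2/5) = -1, so (2/5)^2 = +1.
Reached (1/5) = 1. Collecting the sign flips along the way, the symbol is +1.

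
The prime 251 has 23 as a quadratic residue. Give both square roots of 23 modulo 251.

Since 251 ≡ 3 (mod 4), a square root of 23 is 23^((251+1)/4) = 23^63 mod 251.
Repeated squaring: 23^2≡27, 23^4≡227, 23^8≡74, 23^16≡205, 23^32≡108 (mod 251).
23^63 = 23^(32+16+8+4+2+1) ≡ 147 (mod 251).
Check: 147² = 21609 ≡ 23 (mod 251). The two roots are 104 and 147.

104, 147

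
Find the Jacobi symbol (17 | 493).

Reciprocity: 17 ≡ 1 and 493 ≡ 1 (mod 4), so (17/493) = +(493/17).
Reduce top mod 17: now compute (0/17).
Top reduces to 0: gcd > 1, so the symbol is 0.

0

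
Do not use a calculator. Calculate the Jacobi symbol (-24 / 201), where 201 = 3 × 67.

0

First reduce: -24 ≡ 177 (mod 201).
Reciprocity: 177 ≡ 1 and 201 ≡ 1 (mod 4), so (177/201) = +(201/177).
Reduce top mod 177: now compute (24/177).
Pull out 2^3: since 177 ≡ 1 (mod 8), (2/177) = +1, so (2/177)^3 = +1.
Reciprocity: 3 ≡ 3 and 177 ≡ 1 (mod 4), so (3/177) = +(177/3).
Reduce top mod 3: now compute (0/3).
Top reduces to 0: gcd > 1, so the symbol is 0.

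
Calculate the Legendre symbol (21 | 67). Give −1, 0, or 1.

Reciprocity: 21 ≡ 1 and 67 ≡ 3 (mod 4), so (21/67) = +(67/21).
Reduce top mod 21: now compute (4/21).
Pull out 2^2: since 21 ≡ 5 (mod 8), (2/21) = -1, so (2/21)^2 = +1.
Reached (1/21) = 1. Collecting the sign flips along the way, the symbol is +1.

1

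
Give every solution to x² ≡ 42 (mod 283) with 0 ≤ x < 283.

Since 283 ≡ 3 (mod 4), a square root of 42 is 42^((283+1)/4) = 42^71 mod 283.
Repeated squaring: 42^2≡66, 42^4≡111, 42^8≡152, 42^16≡181, 42^32≡216, 42^64≡244 (mod 283).
42^71 = 42^(64+4+2+1) ≡ 61 (mod 283).
Check: 61² = 3721 ≡ 42 (mod 283). The two roots are 61 and 222.

61, 222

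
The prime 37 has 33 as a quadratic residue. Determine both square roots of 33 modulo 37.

37 ≡ 1 (mod 4), so we find a root by search.
Trying successive values, 12² = 144 ≡ 33 (mod 37). The other root is 37 − 12 = 25.

12, 25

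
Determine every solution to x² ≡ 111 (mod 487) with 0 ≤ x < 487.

Since 487 ≡ 3 (mod 4), a square root of 111 is 111^((487+1)/4) = 111^122 mod 487.
Repeated squaring: 111^2≡146, 111^4≡375, 111^8≡369, 111^16≡288, 111^32≡154, 111^64≡340 (mod 487).
111^122 = 111^(64+32+16+8+2) ≡ 164 (mod 487).
Check: 164² = 26896 ≡ 111 (mod 487). The two roots are 164 and 323.

164, 323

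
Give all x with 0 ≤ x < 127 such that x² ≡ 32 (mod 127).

Since 127 ≡ 3 (mod 4), a square root of 32 is 32^((127+1)/4) = 32^32 mod 127.
Repeated squaring: 32^2≡8, 32^4≡64, 32^8≡32, 32^16≡8, 32^32≡64 (mod 127).
32^32 = 32^(32) ≡ 64 (mod 127).
Check: 64² = 4096 ≡ 32 (mod 127). The two roots are 63 and 64.

63, 64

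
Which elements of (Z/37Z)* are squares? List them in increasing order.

1 3 4 7 9 10 11 12 16 21 25 26 27 28 30 33 34 36

Square k = 1,…,18 (k and 37−k give the same square):
1²=1, 2²=4, 3²=9, 4²=16, 5²=25, 6²=36, 7²≡12, 8²≡27, 9²≡7, 10²≡26, 11²≡10, 12²≡33, 13²≡21, 14²≡11, 15²≡3, 16²≡34, 17²≡30, 18²≡28 (mod 37).
So the quadratic residues mod 37 are {1, 3, 4, 7, 9, 10, 11, 12, 16, 21, 25, 26, 27, 28, 30, 33, 34, 36}.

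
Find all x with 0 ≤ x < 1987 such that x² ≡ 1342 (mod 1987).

Since 1987 ≡ 3 (mod 4), a square root of 1342 is 1342^((1987+1)/4) = 1342^497 mod 1987.
Repeated squaring: 1342^2≡742, 1342^4≡165, 1342^8≡1394, 1342^16≡1937, 1342^32≡513, 1342^64≡885, 1342^128≡347, 1342^256≡1189 (mod 1987).
1342^497 = 1342^(256+128+64+32+16+1) ≡ 911 (mod 1987).
Check: 911² = 829921 ≡ 1342 (mod 1987). The two roots are 911 and 1076.

911, 1076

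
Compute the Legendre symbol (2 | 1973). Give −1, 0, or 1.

Pull out 2: since 1973 ≡ 5 (mod 8), (2/1973) = -1.
Reached (1/1973) = 1. Collecting the sign flips along the way, the symbol is -1.

-1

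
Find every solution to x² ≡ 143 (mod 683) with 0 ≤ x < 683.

146, 537

Since 683 ≡ 3 (mod 4), a square root of 143 is 143^((683+1)/4) = 143^171 mod 683.
Repeated squaring: 143^2≡642, 143^4≡315, 143^8≡190, 143^16≡584, 143^32≡239, 143^64≡432, 143^128≡165 (mod 683).
143^171 = 143^(128+32+8+2+1) ≡ 146 (mod 683).
Check: 146² = 21316 ≡ 143 (mod 683). The two roots are 146 and 537.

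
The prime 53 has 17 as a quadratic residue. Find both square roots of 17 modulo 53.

21, 32

53 ≡ 1 (mod 4), so we find a root by search.
Trying successive values, 21² = 441 ≡ 17 (mod 53). The other root is 53 − 21 = 32.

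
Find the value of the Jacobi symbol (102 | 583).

Pull out 2: since 583 ≡ 7 (mod 8), (2/583) = +1.
Reciprocity: 51 ≡ 3 and 583 ≡ 3 (mod 4), so (51/583) = −(583/51).
Reduce top mod 51: now compute (22/51).
Pull out 2: since 51 ≡ 3 (mod 8), (2/51) = -1.
Reciprocity: 11 ≡ 3 and 51 ≡ 3 (mod 4), so (11/51) = −(51/11).
Reduce top mod 11: now compute (7/11).
Reciprocity: 7 ≡ 3 and 11 ≡ 3 (mod 4), so (7/11) = −(11/7).
Reduce top mod 7: now compute (4/7).
Pull out 2^2: since 7 ≡ 7 (mod 8), (2/7) = +1, so (2/7)^2 = +1.
Reached (1/7) = 1. Collecting the sign flips along the way, the symbol is +1.

1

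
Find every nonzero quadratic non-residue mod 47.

5 10 11 13 15 19 20 22 23 26 29 30 31 33 35 38 39 40 41 43 44 45 46

Square k = 1,…,23 (k and 47−k give the same square):
1²=1, 2²=4, 3²=9, 4²=16, 5²=25, 6²=36, 7²≡2, 8²≡17, 9²≡34, 10²≡6, 11²≡27, 12²≡3, 13²≡28, 14²≡8, 15²≡37, 16²≡21, 17²≡7, 18²≡42, 19²≡32, 20²≡24, 21²≡18, 22²≡14, 23²≡12 (mod 47).
The residues are {1, 2, 3, 4, 6, 7, 8, 9, 12, 14, 16, 17, 18, 21, 24, 25, 27, 28, 32, 34, 36, 37, 42}; the non-residues are the remaining 23 nonzero classes.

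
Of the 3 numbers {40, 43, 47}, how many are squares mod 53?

(40/53) = +1 → QR.
(43/53) = +1 → QR.
(47/53) = +1 → QR.
Total quadratic residues among the 3: 3.

3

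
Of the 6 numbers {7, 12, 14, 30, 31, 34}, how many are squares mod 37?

(7/37) = +1 → QR.
(12/37) = +1 → QR.
(14/37) = -1 → non-residue.
(30/37) = +1 → QR.
(31/37) = -1 → non-residue.
(34/37) = +1 → QR.
Total quadratic residues among the 6: 4.

4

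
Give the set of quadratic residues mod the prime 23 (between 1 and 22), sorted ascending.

1,2,3,4,6,8,9,12,13,16,18

Square k = 1,…,11 (k and 23−k give the same square):
1²=1, 2²=4, 3²=9, 4²=16, 5²≡2, 6²≡13, 7²≡3, 8²≡18, 9²≡12, 10²≡8, 11²≡6 (mod 23).
So the quadratic residues mod 23 are {1, 2, 3, 4, 6, 8, 9, 12, 13, 16, 18}.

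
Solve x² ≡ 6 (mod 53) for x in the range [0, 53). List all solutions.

53 ≡ 1 (mod 4), so we find a root by search.
Trying successive values, 18² = 324 ≡ 6 (mod 53). The other root is 53 − 18 = 35.

18, 35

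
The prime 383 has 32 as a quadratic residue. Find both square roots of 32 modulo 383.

165, 218

Since 383 ≡ 3 (mod 4), a square root of 32 is 32^((383+1)/4) = 32^96 mod 383.
Repeated squaring: 32^2≡258, 32^4≡305, 32^8≡339, 32^16≡21, 32^32≡58, 32^64≡300 (mod 383).
32^96 = 32^(64+32) ≡ 165 (mod 383).
Check: 165² = 27225 ≡ 32 (mod 383). The two roots are 165 and 218.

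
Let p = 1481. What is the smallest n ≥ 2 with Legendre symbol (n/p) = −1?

3

(2/1481) = +1, so 2 is a residue.
(3/1481) = −1, so 3 is the smallest positive non-residue mod 1481.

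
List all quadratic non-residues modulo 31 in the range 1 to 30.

3 6 11 12 13 15 17 21 22 23 24 26 27 29 30

Square k = 1,…,15 (k and 31−k give the same square):
1²=1, 2²=4, 3²=9, 4²=16, 5²=25, 6²≡5, 7²≡18, 8²≡2, 9²≡19, 10²≡7, 11²≡28, 12²≡20, 13²≡14, 14²≡10, 15²≡8 (mod 31).
The residues are {1, 2, 4, 5, 7, 8, 9, 10, 14, 16, 18, 19, 20, 25, 28}; the non-residues are the remaining 15 nonzero classes.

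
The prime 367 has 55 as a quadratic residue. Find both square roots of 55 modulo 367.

34, 333

Since 367 ≡ 3 (mod 4), a square root of 55 is 55^((367+1)/4) = 55^92 mod 367.
Repeated squaring: 55^2≡89, 55^4≡214, 55^8≡288, 55^16≡2, 55^32≡4, 55^64≡16 (mod 367).
55^92 = 55^(64+16+8+4) ≡ 333 (mod 367).
Check: 333² = 110889 ≡ 55 (mod 367). The two roots are 34 and 333.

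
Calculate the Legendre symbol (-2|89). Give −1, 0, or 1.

First reduce: -2 ≡ 87 (mod 89).
Reciprocity: 87 ≡ 3 and 89 ≡ 1 (mod 4), so (87/89) = +(89/87).
Reduce top mod 87: now compute (2/87).
Pull out 2: since 87 ≡ 7 (mod 8), (2/87) = +1.
Reached (1/87) = 1. Collecting the sign flips along the way, the symbol is +1.

1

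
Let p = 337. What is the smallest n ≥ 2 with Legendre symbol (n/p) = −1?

5

(2/337) = +1, so 2 is a residue.
(3/337) = +1, so 3 is a residue.
(4/337) = +1, so 4 is a residue.
(5/337) = −1, so 5 is the smallest positive non-residue mod 337.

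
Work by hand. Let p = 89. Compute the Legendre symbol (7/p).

-1

Euler's criterion: (7/89) ≡ 7^44 (mod 89).
7^2 ≡ 49 (mod 89)
7^4 ≡ 87 (mod 89)
7^8 ≡ 4 (mod 89)
7^16 ≡ 16 (mod 89)
7^32 ≡ 78 (mod 89)
7^44 = 7^(32+8+4) ≡ 88 (mod 89).
Result is 88 ≡ −1, so (7/89) = −1.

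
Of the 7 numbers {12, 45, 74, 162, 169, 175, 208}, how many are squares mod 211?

(12/211) = -1 → non-residue.
(45/211) = +1 → QR.
(74/211) = -1 → non-residue.
(162/211) = -1 → non-residue.
(169/211) = +1 → QR.
(175/211) = -1 → non-residue.
(208/211) = +1 → QR.
Total quadratic residues among the 7: 3.

3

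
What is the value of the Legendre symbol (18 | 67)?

-1

Pull out 2: since 67 ≡ 3 (mod 8), (2/67) = -1.
Reciprocity: 9 ≡ 1 and 67 ≡ 3 (mod 4), so (9/67) = +(67/9).
Reduce top mod 9: now compute (4/9).
Pull out 2^2: since 9 ≡ 1 (mod 8), (2/9) = +1, so (2/9)^2 = +1.
Reached (1/9) = 1. Collecting the sign flips along the way, the symbol is -1.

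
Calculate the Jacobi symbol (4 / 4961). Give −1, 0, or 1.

1

Pull out 2^2: since 4961 ≡ 1 (mod 8), (2/4961) = +1, so (2/4961)^2 = +1.
Reached (1/4961) = 1. Collecting the sign flips along the way, the symbol is +1.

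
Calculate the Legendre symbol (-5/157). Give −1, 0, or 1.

First reduce: -5 ≡ 152 (mod 157).
Pull out 2^3: since 157 ≡ 5 (mod 8), (2/157) = -1, so (2/157)^3 = -1.
Reciprocity: 19 ≡ 3 and 157 ≡ 1 (mod 4), so (19/157) = +(157/19).
Reduce top mod 19: now compute (5/19).
Reciprocity: 5 ≡ 1 and 19 ≡ 3 (mod 4), so (5/19) = +(19/5).
Reduce top mod 5: now compute (4/5).
Pull out 2^2: since 5 ≡ 5 (mod 8), (2/5) = -1, so (2/5)^2 = +1.
Reached (1/5) = 1. Collecting the sign flips along the way, the symbol is -1.

-1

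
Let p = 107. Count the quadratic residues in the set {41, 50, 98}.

1

(41/107) = +1 → QR.
(50/107) = -1 → non-residue.
(98/107) = -1 → non-residue.
Total quadratic residues among the 3: 1.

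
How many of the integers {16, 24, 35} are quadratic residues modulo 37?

(16/37) = +1 → QR.
(24/37) = -1 → non-residue.
(35/37) = -1 → non-residue.
Total quadratic residues among the 3: 1.

1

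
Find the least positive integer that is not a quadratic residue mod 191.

(2/191) = +1, so 2 is a residue.
(3/191) = +1, so 3 is a residue.
(4/191) = +1, so 4 is a residue.
(5/191) = +1, so 5 is a residue.
(6/191) = +1, so 6 is a residue.
(7/191) = −1, so 7 is the smallest positive non-residue mod 191.

7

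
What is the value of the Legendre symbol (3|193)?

Euler's criterion: (3/193) ≡ 3^96 (mod 193).
3^2 ≡ 9 (mod 193)
3^4 ≡ 81 (mod 193)
3^8 ≡ 192 (mod 193)
3^16 ≡ 1 (mod 193)
3^32 ≡ 1 (mod 193)
3^64 ≡ 1 (mod 193)
3^96 = 3^(64+32) ≡ 1 (mod 193).
Result is 1, so (3/193) = 1.

1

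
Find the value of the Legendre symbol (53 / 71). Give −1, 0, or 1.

Euler's criterion: (53/71) ≡ 53^35 (mod 71).
53^2 ≡ 40 (mod 71)
53^4 ≡ 38 (mod 71)
53^8 ≡ 24 (mod 71)
53^16 ≡ 8 (mod 71)
53^32 ≡ 64 (mod 71)
53^35 = 53^(32+2+1) ≡ 70 (mod 71).
Result is 70 ≡ −1, so (53/71) = −1.

-1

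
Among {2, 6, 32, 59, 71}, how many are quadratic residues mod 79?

(2/79) = +1 → QR.
(6/79) = -1 → non-residue.
(32/79) = +1 → QR.
(59/79) = -1 → non-residue.
(71/79) = -1 → non-residue.
Total quadratic residues among the 5: 2.

2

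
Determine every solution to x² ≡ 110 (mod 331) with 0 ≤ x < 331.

Since 331 ≡ 3 (mod 4), a square root of 110 is 110^((331+1)/4) = 110^83 mod 331.
Repeated squaring: 110^2≡184, 110^4≡94, 110^8≡230, 110^16≡271, 110^32≡290, 110^64≡26 (mod 331).
110^83 = 110^(64+16+2+1) ≡ 21 (mod 331).
Check: 21² = 441 ≡ 110 (mod 331). The two roots are 21 and 310.

21, 310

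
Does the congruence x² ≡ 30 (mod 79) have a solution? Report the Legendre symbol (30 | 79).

Euler's criterion: (30/79) ≡ 30^39 (mod 79).
30^2 ≡ 31 (mod 79)
30^4 ≡ 13 (mod 79)
30^8 ≡ 11 (mod 79)
30^16 ≡ 42 (mod 79)
30^32 ≡ 26 (mod 79)
30^39 = 30^(32+4+2+1) ≡ 78 (mod 79).
Result is 78 ≡ −1, so (30/79) = −1.

-1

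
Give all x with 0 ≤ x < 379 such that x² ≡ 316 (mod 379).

165, 214

Since 379 ≡ 3 (mod 4), a square root of 316 is 316^((379+1)/4) = 316^95 mod 379.
Repeated squaring: 316^2≡179, 316^4≡205, 316^8≡335, 316^16≡41, 316^32≡165, 316^64≡316 (mod 379).
316^95 = 316^(64+16+8+4+2+1) ≡ 165 (mod 379).
Check: 165² = 27225 ≡ 316 (mod 379). The two roots are 165 and 214.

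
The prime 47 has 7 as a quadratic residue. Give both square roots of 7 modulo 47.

17, 30

Since 47 ≡ 3 (mod 4), a square root of 7 is 7^((47+1)/4) = 7^12 mod 47.
Repeated squaring: 7^2≡2, 7^4≡4, 7^8≡16 (mod 47).
7^12 = 7^(8+4) ≡ 17 (mod 47).
Check: 17² = 289 ≡ 7 (mod 47). The two roots are 17 and 30.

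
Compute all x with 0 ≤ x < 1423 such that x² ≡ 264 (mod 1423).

Since 1423 ≡ 3 (mod 4), a square root of 264 is 264^((1423+1)/4) = 264^356 mod 1423.
Repeated squaring: 264^2≡1392, 264^4≡961, 264^8≡1417, 264^16≡36, 264^32≡1296, 264^64≡476, 264^128≡319, 264^256≡728 (mod 1423).
264^356 = 264^(256+64+32+4) ≡ 1276 (mod 1423).
Check: 1276² = 1628176 ≡ 264 (mod 1423). The two roots are 147 and 1276.

147, 1276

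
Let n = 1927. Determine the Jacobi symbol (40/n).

Pull out 2^3: since 1927 ≡ 7 (mod 8), (2/1927) = +1, so (2/1927)^3 = +1.
Reciprocity: 5 ≡ 1 and 1927 ≡ 3 (mod 4), so (5/1927) = +(1927/5).
Reduce top mod 5: now compute (2/5).
Pull out 2: since 5 ≡ 5 (mod 8), (2/5) = -1.
Reached (1/5) = 1. Collecting the sign flips along the way, the symbol is -1.

-1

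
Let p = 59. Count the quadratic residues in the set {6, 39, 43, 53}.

(6/59) = -1 → non-residue.
(39/59) = -1 → non-residue.
(43/59) = -1 → non-residue.
(53/59) = +1 → QR.
Total quadratic residues among the 4: 1.

1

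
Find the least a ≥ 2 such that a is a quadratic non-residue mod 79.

(2/79) = +1, so 2 is a residue.
(3/79) = −1, so 3 is the smallest positive non-residue mod 79.

3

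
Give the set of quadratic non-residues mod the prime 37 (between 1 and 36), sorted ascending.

2 5 6 8 13 14 15 17 18 19 20 22 23 24 29 31 32 35

Square k = 1,…,18 (k and 37−k give the same square):
1²=1, 2²=4, 3²=9, 4²=16, 5²=25, 6²=36, 7²≡12, 8²≡27, 9²≡7, 10²≡26, 11²≡10, 12²≡33, 13²≡21, 14²≡11, 15²≡3, 16²≡34, 17²≡30, 18²≡28 (mod 37).
The residues are {1, 3, 4, 7, 9, 10, 11, 12, 16, 21, 25, 26, 27, 28, 30, 33, 34, 36}; the non-residues are the remaining 18 nonzero classes.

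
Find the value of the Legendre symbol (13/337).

1

Reciprocity: 13 ≡ 1 and 337 ≡ 1 (mod 4), so (13/337) = +(337/13).
Reduce top mod 13: now compute (12/13).
Pull out 2^2: since 13 ≡ 5 (mod 8), (2/13) = -1, so (2/13)^2 = +1.
Reciprocity: 3 ≡ 3 and 13 ≡ 1 (mod 4), so (3/13) = +(13/3).
Reduce top mod 3: now compute (1/3).
Reached (1/3) = 1. Collecting the sign flips along the way, the symbol is +1.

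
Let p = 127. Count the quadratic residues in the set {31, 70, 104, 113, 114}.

4

(31/127) = +1 → QR.
(70/127) = +1 → QR.
(104/127) = +1 → QR.
(113/127) = +1 → QR.
(114/127) = -1 → non-residue.
Total quadratic residues among the 5: 4.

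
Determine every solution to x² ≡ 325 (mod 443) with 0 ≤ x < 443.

Since 443 ≡ 3 (mod 4), a square root of 325 is 325^((443+1)/4) = 325^111 mod 443.
Repeated squaring: 325^2≡191, 325^4≡155, 325^8≡103, 325^16≡420, 325^32≡86, 325^64≡308 (mod 443).
325^111 = 325^(64+32+8+4+2+1) ≡ 365 (mod 443).
Check: 365² = 133225 ≡ 325 (mod 443). The two roots are 78 and 365.

78, 365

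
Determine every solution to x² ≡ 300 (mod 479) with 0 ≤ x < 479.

Since 479 ≡ 3 (mod 4), a square root of 300 is 300^((479+1)/4) = 300^120 mod 479.
Repeated squaring: 300^2≡427, 300^4≡309, 300^8≡160, 300^16≡213, 300^32≡343, 300^64≡294 (mod 479).
300^120 = 300^(64+32+16+8) ≡ 169 (mod 479).
Check: 169² = 28561 ≡ 300 (mod 479). The two roots are 169 and 310.

169, 310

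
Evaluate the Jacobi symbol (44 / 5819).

0

Pull out 2^2: since 5819 ≡ 3 (mod 8), (2/5819) = -1, so (2/5819)^2 = +1.
Reciprocity: 11 ≡ 3 and 5819 ≡ 3 (mod 4), so (11/5819) = −(5819/11).
Reduce top mod 11: now compute (0/11).
Top reduces to 0: gcd > 1, so the symbol is 0.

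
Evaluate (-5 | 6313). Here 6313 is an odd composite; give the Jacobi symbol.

-1

First reduce: -5 ≡ 6308 (mod 6313).
Pull out 2^2: since 6313 ≡ 1 (mod 8), (2/6313) = +1, so (2/6313)^2 = +1.
Reciprocity: 1577 ≡ 1 and 6313 ≡ 1 (mod 4), so (1577/6313) = +(6313/1577).
Reduce top mod 1577: now compute (5/1577).
Reciprocity: 5 ≡ 1 and 1577 ≡ 1 (mod 4), so (5/1577) = +(1577/5).
Reduce top mod 5: now compute (2/5).
Pull out 2: since 5 ≡ 5 (mod 8), (2/5) = -1.
Reached (1/5) = 1. Collecting the sign flips along the way, the symbol is -1.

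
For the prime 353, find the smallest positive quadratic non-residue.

3

(2/353) = +1, so 2 is a residue.
(3/353) = −1, so 3 is the smallest positive non-residue mod 353.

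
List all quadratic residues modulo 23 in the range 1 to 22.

1 2 3 4 6 8 9 12 13 16 18

Square k = 1,…,11 (k and 23−k give the same square):
1²=1, 2²=4, 3²=9, 4²=16, 5²≡2, 6²≡13, 7²≡3, 8²≡18, 9²≡12, 10²≡8, 11²≡6 (mod 23).
So the quadratic residues mod 23 are {1, 2, 3, 4, 6, 8, 9, 12, 13, 16, 18}.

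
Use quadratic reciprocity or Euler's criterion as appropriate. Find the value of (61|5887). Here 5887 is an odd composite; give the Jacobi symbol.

Reciprocity: 61 ≡ 1 and 5887 ≡ 3 (mod 4), so (61/5887) = +(5887/61).
Reduce top mod 61: now compute (31/61).
Reciprocity: 31 ≡ 3 and 61 ≡ 1 (mod 4), so (31/61) = +(61/31).
Reduce top mod 31: now compute (30/31).
Pull out 2: since 31 ≡ 7 (mod 8), (2/31) = +1.
Reciprocity: 15 ≡ 3 and 31 ≡ 3 (mod 4), so (15/31) = −(31/15).
Reduce top mod 15: now compute (1/15).
Reached (1/15) = 1. Collecting the sign flips along the way, the symbol is -1.

-1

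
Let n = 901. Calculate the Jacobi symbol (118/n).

-1

Pull out 2: since 901 ≡ 5 (mod 8), (2/901) = -1.
Reciprocity: 59 ≡ 3 and 901 ≡ 1 (mod 4), so (59/901) = +(901/59).
Reduce top mod 59: now compute (16/59).
Pull out 2^4: since 59 ≡ 3 (mod 8), (2/59) = -1, so (2/59)^4 = +1.
Reached (1/59) = 1. Collecting the sign flips along the way, the symbol is -1.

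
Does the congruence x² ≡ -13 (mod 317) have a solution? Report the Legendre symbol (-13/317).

-1

Euler's criterion: (-13/317) ≡ 304^158 (mod 317).
304^2 ≡ 169 (mod 317)
304^4 ≡ 31 (mod 317)
304^8 ≡ 10 (mod 317)
304^16 ≡ 100 (mod 317)
304^32 ≡ 173 (mod 317)
304^64 ≡ 131 (mod 317)
304^128 ≡ 43 (mod 317)
304^158 = 304^(128+16+8+4+2) ≡ 316 (mod 317).
Result is 316 ≡ −1, so (-13/317) = −1.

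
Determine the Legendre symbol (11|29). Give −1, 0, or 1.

Euler's criterion: (11/29) ≡ 11^14 (mod 29).
11^2 ≡ 5 (mod 29)
11^4 ≡ 25 (mod 29)
11^8 ≡ 16 (mod 29)
11^14 = 11^(8+4+2) ≡ 28 (mod 29).
Result is 28 ≡ −1, so (11/29) = −1.

-1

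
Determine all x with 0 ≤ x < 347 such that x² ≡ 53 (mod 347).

Since 347 ≡ 3 (mod 4), a square root of 53 is 53^((347+1)/4) = 53^87 mod 347.
Repeated squaring: 53^2≡33, 53^4≡48, 53^8≡222, 53^16≡10, 53^32≡100, 53^64≡284 (mod 347).
53^87 = 53^(64+16+4+2+1) ≡ 327 (mod 347).
Check: 327² = 106929 ≡ 53 (mod 347). The two roots are 20 and 327.

20, 327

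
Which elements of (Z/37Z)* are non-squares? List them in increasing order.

2, 5, 6, 8, 13, 14, 15, 17, 18, 19, 20, 22, 23, 24, 29, 31, 32, 35

Square k = 1,…,18 (k and 37−k give the same square):
1²=1, 2²=4, 3²=9, 4²=16, 5²=25, 6²=36, 7²≡12, 8²≡27, 9²≡7, 10²≡26, 11²≡10, 12²≡33, 13²≡21, 14²≡11, 15²≡3, 16²≡34, 17²≡30, 18²≡28 (mod 37).
The residues are {1, 3, 4, 7, 9, 10, 11, 12, 16, 21, 25, 26, 27, 28, 30, 33, 34, 36}; the non-residues are the remaining 18 nonzero classes.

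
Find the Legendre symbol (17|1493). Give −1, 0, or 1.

-1

Reciprocity: 17 ≡ 1 and 1493 ≡ 1 (mod 4), so (17/1493) = +(1493/17).
Reduce top mod 17: now compute (14/17).
Pull out 2: since 17 ≡ 1 (mod 8), (2/17) = +1.
Reciprocity: 7 ≡ 3 and 17 ≡ 1 (mod 4), so (7/17) = +(17/7).
Reduce top mod 7: now compute (3/7).
Reciprocity: 3 ≡ 3 and 7 ≡ 3 (mod 4), so (3/7) = −(7/3).
Reduce top mod 3: now compute (1/3).
Reached (1/3) = 1. Collecting the sign flips along the way, the symbol is -1.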